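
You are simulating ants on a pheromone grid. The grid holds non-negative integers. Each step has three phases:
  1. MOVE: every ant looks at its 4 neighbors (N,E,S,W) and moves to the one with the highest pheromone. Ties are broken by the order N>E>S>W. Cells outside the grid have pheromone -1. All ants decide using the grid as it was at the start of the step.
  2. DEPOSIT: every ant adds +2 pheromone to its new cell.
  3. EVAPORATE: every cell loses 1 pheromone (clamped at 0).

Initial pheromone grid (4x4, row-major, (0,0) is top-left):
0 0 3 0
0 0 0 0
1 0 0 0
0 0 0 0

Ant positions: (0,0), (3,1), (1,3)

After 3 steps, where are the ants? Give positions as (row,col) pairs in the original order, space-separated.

Step 1: ant0:(0,0)->E->(0,1) | ant1:(3,1)->N->(2,1) | ant2:(1,3)->N->(0,3)
  grid max=2 at (0,2)
Step 2: ant0:(0,1)->E->(0,2) | ant1:(2,1)->N->(1,1) | ant2:(0,3)->W->(0,2)
  grid max=5 at (0,2)
Step 3: ant0:(0,2)->E->(0,3) | ant1:(1,1)->N->(0,1) | ant2:(0,2)->E->(0,3)
  grid max=4 at (0,2)

(0,3) (0,1) (0,3)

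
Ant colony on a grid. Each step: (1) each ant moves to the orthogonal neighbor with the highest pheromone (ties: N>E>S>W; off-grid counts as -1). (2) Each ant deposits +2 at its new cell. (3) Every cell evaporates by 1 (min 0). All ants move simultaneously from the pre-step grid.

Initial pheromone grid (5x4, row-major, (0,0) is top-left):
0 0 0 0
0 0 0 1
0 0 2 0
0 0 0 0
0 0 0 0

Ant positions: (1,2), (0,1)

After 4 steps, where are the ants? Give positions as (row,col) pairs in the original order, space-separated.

Step 1: ant0:(1,2)->S->(2,2) | ant1:(0,1)->E->(0,2)
  grid max=3 at (2,2)
Step 2: ant0:(2,2)->N->(1,2) | ant1:(0,2)->E->(0,3)
  grid max=2 at (2,2)
Step 3: ant0:(1,2)->S->(2,2) | ant1:(0,3)->S->(1,3)
  grid max=3 at (2,2)
Step 4: ant0:(2,2)->N->(1,2) | ant1:(1,3)->N->(0,3)
  grid max=2 at (2,2)

(1,2) (0,3)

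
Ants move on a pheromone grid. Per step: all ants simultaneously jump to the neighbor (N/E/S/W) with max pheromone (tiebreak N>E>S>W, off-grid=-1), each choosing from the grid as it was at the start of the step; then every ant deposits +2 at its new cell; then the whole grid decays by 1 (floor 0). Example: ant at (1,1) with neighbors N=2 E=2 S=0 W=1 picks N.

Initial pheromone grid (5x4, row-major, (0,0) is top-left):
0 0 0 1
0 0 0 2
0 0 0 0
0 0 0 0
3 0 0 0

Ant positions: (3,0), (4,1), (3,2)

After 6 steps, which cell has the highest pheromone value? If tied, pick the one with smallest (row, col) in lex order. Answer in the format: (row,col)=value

Answer: (4,0)=9

Derivation:
Step 1: ant0:(3,0)->S->(4,0) | ant1:(4,1)->W->(4,0) | ant2:(3,2)->N->(2,2)
  grid max=6 at (4,0)
Step 2: ant0:(4,0)->N->(3,0) | ant1:(4,0)->N->(3,0) | ant2:(2,2)->N->(1,2)
  grid max=5 at (4,0)
Step 3: ant0:(3,0)->S->(4,0) | ant1:(3,0)->S->(4,0) | ant2:(1,2)->N->(0,2)
  grid max=8 at (4,0)
Step 4: ant0:(4,0)->N->(3,0) | ant1:(4,0)->N->(3,0) | ant2:(0,2)->E->(0,3)
  grid max=7 at (4,0)
Step 5: ant0:(3,0)->S->(4,0) | ant1:(3,0)->S->(4,0) | ant2:(0,3)->S->(1,3)
  grid max=10 at (4,0)
Step 6: ant0:(4,0)->N->(3,0) | ant1:(4,0)->N->(3,0) | ant2:(1,3)->N->(0,3)
  grid max=9 at (4,0)
Final grid:
  0 0 0 1
  0 0 0 0
  0 0 0 0
  7 0 0 0
  9 0 0 0
Max pheromone 9 at (4,0)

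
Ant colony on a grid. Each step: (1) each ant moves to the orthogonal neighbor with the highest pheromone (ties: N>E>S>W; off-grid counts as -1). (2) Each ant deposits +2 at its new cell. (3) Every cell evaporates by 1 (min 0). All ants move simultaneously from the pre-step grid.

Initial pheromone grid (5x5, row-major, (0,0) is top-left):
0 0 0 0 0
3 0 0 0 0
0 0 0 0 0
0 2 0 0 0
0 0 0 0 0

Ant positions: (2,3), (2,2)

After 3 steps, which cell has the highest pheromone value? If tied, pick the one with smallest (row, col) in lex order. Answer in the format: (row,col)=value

Answer: (1,2)=3

Derivation:
Step 1: ant0:(2,3)->N->(1,3) | ant1:(2,2)->N->(1,2)
  grid max=2 at (1,0)
Step 2: ant0:(1,3)->W->(1,2) | ant1:(1,2)->E->(1,3)
  grid max=2 at (1,2)
Step 3: ant0:(1,2)->E->(1,3) | ant1:(1,3)->W->(1,2)
  grid max=3 at (1,2)
Final grid:
  0 0 0 0 0
  0 0 3 3 0
  0 0 0 0 0
  0 0 0 0 0
  0 0 0 0 0
Max pheromone 3 at (1,2)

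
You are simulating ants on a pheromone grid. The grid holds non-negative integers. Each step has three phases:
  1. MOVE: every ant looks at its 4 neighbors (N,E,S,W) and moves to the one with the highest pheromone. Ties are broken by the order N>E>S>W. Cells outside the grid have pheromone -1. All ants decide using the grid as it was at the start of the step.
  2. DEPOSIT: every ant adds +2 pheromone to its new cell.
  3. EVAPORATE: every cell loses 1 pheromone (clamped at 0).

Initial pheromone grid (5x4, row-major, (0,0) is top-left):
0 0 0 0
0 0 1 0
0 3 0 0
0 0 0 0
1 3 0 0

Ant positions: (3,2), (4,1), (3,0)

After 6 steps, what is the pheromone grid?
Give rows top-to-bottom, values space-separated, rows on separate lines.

After step 1: ants at (2,2),(4,0),(4,0)
  0 0 0 0
  0 0 0 0
  0 2 1 0
  0 0 0 0
  4 2 0 0
After step 2: ants at (2,1),(4,1),(4,1)
  0 0 0 0
  0 0 0 0
  0 3 0 0
  0 0 0 0
  3 5 0 0
After step 3: ants at (1,1),(4,0),(4,0)
  0 0 0 0
  0 1 0 0
  0 2 0 0
  0 0 0 0
  6 4 0 0
After step 4: ants at (2,1),(4,1),(4,1)
  0 0 0 0
  0 0 0 0
  0 3 0 0
  0 0 0 0
  5 7 0 0
After step 5: ants at (1,1),(4,0),(4,0)
  0 0 0 0
  0 1 0 0
  0 2 0 0
  0 0 0 0
  8 6 0 0
After step 6: ants at (2,1),(4,1),(4,1)
  0 0 0 0
  0 0 0 0
  0 3 0 0
  0 0 0 0
  7 9 0 0

0 0 0 0
0 0 0 0
0 3 0 0
0 0 0 0
7 9 0 0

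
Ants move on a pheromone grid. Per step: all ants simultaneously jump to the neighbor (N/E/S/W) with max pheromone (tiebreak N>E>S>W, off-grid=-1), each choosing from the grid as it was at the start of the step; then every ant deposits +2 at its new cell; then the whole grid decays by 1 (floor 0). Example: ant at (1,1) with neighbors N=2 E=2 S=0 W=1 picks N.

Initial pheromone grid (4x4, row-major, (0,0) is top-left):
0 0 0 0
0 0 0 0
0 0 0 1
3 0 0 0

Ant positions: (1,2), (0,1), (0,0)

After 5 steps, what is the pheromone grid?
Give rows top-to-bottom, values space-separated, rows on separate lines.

After step 1: ants at (0,2),(0,2),(0,1)
  0 1 3 0
  0 0 0 0
  0 0 0 0
  2 0 0 0
After step 2: ants at (0,1),(0,1),(0,2)
  0 4 4 0
  0 0 0 0
  0 0 0 0
  1 0 0 0
After step 3: ants at (0,2),(0,2),(0,1)
  0 5 7 0
  0 0 0 0
  0 0 0 0
  0 0 0 0
After step 4: ants at (0,1),(0,1),(0,2)
  0 8 8 0
  0 0 0 0
  0 0 0 0
  0 0 0 0
After step 5: ants at (0,2),(0,2),(0,1)
  0 9 11 0
  0 0 0 0
  0 0 0 0
  0 0 0 0

0 9 11 0
0 0 0 0
0 0 0 0
0 0 0 0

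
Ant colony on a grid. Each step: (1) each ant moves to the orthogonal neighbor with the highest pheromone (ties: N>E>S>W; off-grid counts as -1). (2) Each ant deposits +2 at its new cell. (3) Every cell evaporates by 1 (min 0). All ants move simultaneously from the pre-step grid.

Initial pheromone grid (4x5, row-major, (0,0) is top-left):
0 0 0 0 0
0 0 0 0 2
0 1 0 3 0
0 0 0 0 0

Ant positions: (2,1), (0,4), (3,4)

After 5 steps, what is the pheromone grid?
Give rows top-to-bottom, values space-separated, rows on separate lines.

After step 1: ants at (1,1),(1,4),(2,4)
  0 0 0 0 0
  0 1 0 0 3
  0 0 0 2 1
  0 0 0 0 0
After step 2: ants at (0,1),(2,4),(1,4)
  0 1 0 0 0
  0 0 0 0 4
  0 0 0 1 2
  0 0 0 0 0
After step 3: ants at (0,2),(1,4),(2,4)
  0 0 1 0 0
  0 0 0 0 5
  0 0 0 0 3
  0 0 0 0 0
After step 4: ants at (0,3),(2,4),(1,4)
  0 0 0 1 0
  0 0 0 0 6
  0 0 0 0 4
  0 0 0 0 0
After step 5: ants at (0,4),(1,4),(2,4)
  0 0 0 0 1
  0 0 0 0 7
  0 0 0 0 5
  0 0 0 0 0

0 0 0 0 1
0 0 0 0 7
0 0 0 0 5
0 0 0 0 0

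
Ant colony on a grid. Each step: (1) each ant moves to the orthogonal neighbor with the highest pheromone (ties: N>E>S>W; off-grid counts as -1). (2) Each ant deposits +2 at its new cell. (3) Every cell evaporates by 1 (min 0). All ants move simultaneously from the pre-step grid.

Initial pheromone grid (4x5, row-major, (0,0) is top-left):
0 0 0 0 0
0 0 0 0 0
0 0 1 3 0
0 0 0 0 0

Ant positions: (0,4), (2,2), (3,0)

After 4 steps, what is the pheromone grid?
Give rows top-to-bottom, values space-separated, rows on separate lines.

After step 1: ants at (1,4),(2,3),(2,0)
  0 0 0 0 0
  0 0 0 0 1
  1 0 0 4 0
  0 0 0 0 0
After step 2: ants at (0,4),(1,3),(1,0)
  0 0 0 0 1
  1 0 0 1 0
  0 0 0 3 0
  0 0 0 0 0
After step 3: ants at (1,4),(2,3),(0,0)
  1 0 0 0 0
  0 0 0 0 1
  0 0 0 4 0
  0 0 0 0 0
After step 4: ants at (0,4),(1,3),(0,1)
  0 1 0 0 1
  0 0 0 1 0
  0 0 0 3 0
  0 0 0 0 0

0 1 0 0 1
0 0 0 1 0
0 0 0 3 0
0 0 0 0 0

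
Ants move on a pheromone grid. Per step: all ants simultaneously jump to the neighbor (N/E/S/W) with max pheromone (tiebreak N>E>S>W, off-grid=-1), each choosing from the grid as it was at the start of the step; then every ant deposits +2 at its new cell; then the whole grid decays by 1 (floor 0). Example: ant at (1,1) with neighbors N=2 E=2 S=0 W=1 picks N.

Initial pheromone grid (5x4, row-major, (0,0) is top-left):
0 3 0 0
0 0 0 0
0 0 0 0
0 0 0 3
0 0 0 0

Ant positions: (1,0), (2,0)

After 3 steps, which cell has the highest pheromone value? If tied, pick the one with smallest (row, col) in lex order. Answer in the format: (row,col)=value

Answer: (0,1)=4

Derivation:
Step 1: ant0:(1,0)->N->(0,0) | ant1:(2,0)->N->(1,0)
  grid max=2 at (0,1)
Step 2: ant0:(0,0)->E->(0,1) | ant1:(1,0)->N->(0,0)
  grid max=3 at (0,1)
Step 3: ant0:(0,1)->W->(0,0) | ant1:(0,0)->E->(0,1)
  grid max=4 at (0,1)
Final grid:
  3 4 0 0
  0 0 0 0
  0 0 0 0
  0 0 0 0
  0 0 0 0
Max pheromone 4 at (0,1)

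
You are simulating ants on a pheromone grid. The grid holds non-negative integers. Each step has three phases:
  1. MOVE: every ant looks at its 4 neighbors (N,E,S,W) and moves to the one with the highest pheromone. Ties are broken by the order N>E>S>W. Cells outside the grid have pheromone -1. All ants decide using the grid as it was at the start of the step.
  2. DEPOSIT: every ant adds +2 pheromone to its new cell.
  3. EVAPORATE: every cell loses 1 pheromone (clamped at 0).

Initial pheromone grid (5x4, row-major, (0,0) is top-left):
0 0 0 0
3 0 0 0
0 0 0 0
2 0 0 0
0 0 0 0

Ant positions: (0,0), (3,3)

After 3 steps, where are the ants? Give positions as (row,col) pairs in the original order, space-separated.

Step 1: ant0:(0,0)->S->(1,0) | ant1:(3,3)->N->(2,3)
  grid max=4 at (1,0)
Step 2: ant0:(1,0)->N->(0,0) | ant1:(2,3)->N->(1,3)
  grid max=3 at (1,0)
Step 3: ant0:(0,0)->S->(1,0) | ant1:(1,3)->N->(0,3)
  grid max=4 at (1,0)

(1,0) (0,3)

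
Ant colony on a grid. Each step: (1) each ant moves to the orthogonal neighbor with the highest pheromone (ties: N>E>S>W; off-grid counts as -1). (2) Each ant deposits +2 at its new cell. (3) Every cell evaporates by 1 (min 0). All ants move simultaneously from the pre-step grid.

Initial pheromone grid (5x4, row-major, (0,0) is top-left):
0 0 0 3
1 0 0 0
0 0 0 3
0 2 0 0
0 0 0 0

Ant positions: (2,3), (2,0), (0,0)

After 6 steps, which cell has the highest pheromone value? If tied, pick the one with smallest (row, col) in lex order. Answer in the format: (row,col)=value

Answer: (0,0)=7

Derivation:
Step 1: ant0:(2,3)->N->(1,3) | ant1:(2,0)->N->(1,0) | ant2:(0,0)->S->(1,0)
  grid max=4 at (1,0)
Step 2: ant0:(1,3)->N->(0,3) | ant1:(1,0)->N->(0,0) | ant2:(1,0)->N->(0,0)
  grid max=3 at (0,0)
Step 3: ant0:(0,3)->S->(1,3) | ant1:(0,0)->S->(1,0) | ant2:(0,0)->S->(1,0)
  grid max=6 at (1,0)
Step 4: ant0:(1,3)->N->(0,3) | ant1:(1,0)->N->(0,0) | ant2:(1,0)->N->(0,0)
  grid max=5 at (0,0)
Step 5: ant0:(0,3)->S->(1,3) | ant1:(0,0)->S->(1,0) | ant2:(0,0)->S->(1,0)
  grid max=8 at (1,0)
Step 6: ant0:(1,3)->N->(0,3) | ant1:(1,0)->N->(0,0) | ant2:(1,0)->N->(0,0)
  grid max=7 at (0,0)
Final grid:
  7 0 0 3
  7 0 0 0
  0 0 0 0
  0 0 0 0
  0 0 0 0
Max pheromone 7 at (0,0)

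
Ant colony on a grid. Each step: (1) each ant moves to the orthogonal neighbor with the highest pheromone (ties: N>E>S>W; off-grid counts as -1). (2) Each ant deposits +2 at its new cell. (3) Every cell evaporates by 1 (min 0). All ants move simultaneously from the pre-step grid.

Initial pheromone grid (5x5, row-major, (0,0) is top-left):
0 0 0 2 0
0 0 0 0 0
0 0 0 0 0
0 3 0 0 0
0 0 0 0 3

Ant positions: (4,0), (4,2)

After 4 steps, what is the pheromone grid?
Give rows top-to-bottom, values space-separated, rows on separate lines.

After step 1: ants at (3,0),(3,2)
  0 0 0 1 0
  0 0 0 0 0
  0 0 0 0 0
  1 2 1 0 0
  0 0 0 0 2
After step 2: ants at (3,1),(3,1)
  0 0 0 0 0
  0 0 0 0 0
  0 0 0 0 0
  0 5 0 0 0
  0 0 0 0 1
After step 3: ants at (2,1),(2,1)
  0 0 0 0 0
  0 0 0 0 0
  0 3 0 0 0
  0 4 0 0 0
  0 0 0 0 0
After step 4: ants at (3,1),(3,1)
  0 0 0 0 0
  0 0 0 0 0
  0 2 0 0 0
  0 7 0 0 0
  0 0 0 0 0

0 0 0 0 0
0 0 0 0 0
0 2 0 0 0
0 7 0 0 0
0 0 0 0 0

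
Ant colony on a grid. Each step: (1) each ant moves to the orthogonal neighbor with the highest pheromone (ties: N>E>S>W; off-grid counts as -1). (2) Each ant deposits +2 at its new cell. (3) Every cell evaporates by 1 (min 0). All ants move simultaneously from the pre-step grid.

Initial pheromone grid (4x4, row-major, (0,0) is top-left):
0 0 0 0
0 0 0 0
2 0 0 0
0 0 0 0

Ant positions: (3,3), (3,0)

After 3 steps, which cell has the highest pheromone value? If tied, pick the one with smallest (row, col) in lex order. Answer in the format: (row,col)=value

Answer: (2,0)=3

Derivation:
Step 1: ant0:(3,3)->N->(2,3) | ant1:(3,0)->N->(2,0)
  grid max=3 at (2,0)
Step 2: ant0:(2,3)->N->(1,3) | ant1:(2,0)->N->(1,0)
  grid max=2 at (2,0)
Step 3: ant0:(1,3)->N->(0,3) | ant1:(1,0)->S->(2,0)
  grid max=3 at (2,0)
Final grid:
  0 0 0 1
  0 0 0 0
  3 0 0 0
  0 0 0 0
Max pheromone 3 at (2,0)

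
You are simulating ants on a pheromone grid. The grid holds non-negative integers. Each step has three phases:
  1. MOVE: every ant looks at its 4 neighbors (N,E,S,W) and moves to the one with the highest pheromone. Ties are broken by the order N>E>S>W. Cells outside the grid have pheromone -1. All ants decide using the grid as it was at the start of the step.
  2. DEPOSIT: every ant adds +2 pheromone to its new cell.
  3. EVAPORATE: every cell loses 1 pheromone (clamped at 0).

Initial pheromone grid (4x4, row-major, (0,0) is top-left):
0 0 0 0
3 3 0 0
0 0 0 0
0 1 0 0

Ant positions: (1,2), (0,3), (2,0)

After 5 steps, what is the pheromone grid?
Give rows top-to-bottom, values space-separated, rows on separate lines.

After step 1: ants at (1,1),(1,3),(1,0)
  0 0 0 0
  4 4 0 1
  0 0 0 0
  0 0 0 0
After step 2: ants at (1,0),(0,3),(1,1)
  0 0 0 1
  5 5 0 0
  0 0 0 0
  0 0 0 0
After step 3: ants at (1,1),(1,3),(1,0)
  0 0 0 0
  6 6 0 1
  0 0 0 0
  0 0 0 0
After step 4: ants at (1,0),(0,3),(1,1)
  0 0 0 1
  7 7 0 0
  0 0 0 0
  0 0 0 0
After step 5: ants at (1,1),(1,3),(1,0)
  0 0 0 0
  8 8 0 1
  0 0 0 0
  0 0 0 0

0 0 0 0
8 8 0 1
0 0 0 0
0 0 0 0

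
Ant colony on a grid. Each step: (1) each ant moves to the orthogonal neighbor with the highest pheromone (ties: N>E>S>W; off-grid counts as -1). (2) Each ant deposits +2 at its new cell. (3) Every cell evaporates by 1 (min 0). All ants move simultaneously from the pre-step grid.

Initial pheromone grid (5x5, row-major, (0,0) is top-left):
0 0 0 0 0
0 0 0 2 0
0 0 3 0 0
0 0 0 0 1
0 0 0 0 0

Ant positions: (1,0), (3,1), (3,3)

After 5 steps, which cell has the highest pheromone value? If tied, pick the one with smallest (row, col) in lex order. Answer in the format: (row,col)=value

Step 1: ant0:(1,0)->N->(0,0) | ant1:(3,1)->N->(2,1) | ant2:(3,3)->E->(3,4)
  grid max=2 at (2,2)
Step 2: ant0:(0,0)->E->(0,1) | ant1:(2,1)->E->(2,2) | ant2:(3,4)->N->(2,4)
  grid max=3 at (2,2)
Step 3: ant0:(0,1)->E->(0,2) | ant1:(2,2)->N->(1,2) | ant2:(2,4)->S->(3,4)
  grid max=2 at (2,2)
Step 4: ant0:(0,2)->S->(1,2) | ant1:(1,2)->S->(2,2) | ant2:(3,4)->N->(2,4)
  grid max=3 at (2,2)
Step 5: ant0:(1,2)->S->(2,2) | ant1:(2,2)->N->(1,2) | ant2:(2,4)->S->(3,4)
  grid max=4 at (2,2)
Final grid:
  0 0 0 0 0
  0 0 3 0 0
  0 0 4 0 0
  0 0 0 0 2
  0 0 0 0 0
Max pheromone 4 at (2,2)

Answer: (2,2)=4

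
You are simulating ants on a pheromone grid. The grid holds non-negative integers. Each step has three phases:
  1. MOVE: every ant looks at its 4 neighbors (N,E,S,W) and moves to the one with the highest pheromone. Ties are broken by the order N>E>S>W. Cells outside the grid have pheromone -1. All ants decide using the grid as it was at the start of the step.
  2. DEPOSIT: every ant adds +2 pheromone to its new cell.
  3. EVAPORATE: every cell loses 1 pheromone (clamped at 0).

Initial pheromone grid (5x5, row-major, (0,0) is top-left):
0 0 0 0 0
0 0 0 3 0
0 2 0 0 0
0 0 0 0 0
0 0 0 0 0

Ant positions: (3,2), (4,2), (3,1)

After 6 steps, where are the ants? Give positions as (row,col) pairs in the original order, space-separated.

Step 1: ant0:(3,2)->N->(2,2) | ant1:(4,2)->N->(3,2) | ant2:(3,1)->N->(2,1)
  grid max=3 at (2,1)
Step 2: ant0:(2,2)->W->(2,1) | ant1:(3,2)->N->(2,2) | ant2:(2,1)->E->(2,2)
  grid max=4 at (2,1)
Step 3: ant0:(2,1)->E->(2,2) | ant1:(2,2)->W->(2,1) | ant2:(2,2)->W->(2,1)
  grid max=7 at (2,1)
Step 4: ant0:(2,2)->W->(2,1) | ant1:(2,1)->E->(2,2) | ant2:(2,1)->E->(2,2)
  grid max=8 at (2,1)
Step 5: ant0:(2,1)->E->(2,2) | ant1:(2,2)->W->(2,1) | ant2:(2,2)->W->(2,1)
  grid max=11 at (2,1)
Step 6: ant0:(2,2)->W->(2,1) | ant1:(2,1)->E->(2,2) | ant2:(2,1)->E->(2,2)
  grid max=12 at (2,1)

(2,1) (2,2) (2,2)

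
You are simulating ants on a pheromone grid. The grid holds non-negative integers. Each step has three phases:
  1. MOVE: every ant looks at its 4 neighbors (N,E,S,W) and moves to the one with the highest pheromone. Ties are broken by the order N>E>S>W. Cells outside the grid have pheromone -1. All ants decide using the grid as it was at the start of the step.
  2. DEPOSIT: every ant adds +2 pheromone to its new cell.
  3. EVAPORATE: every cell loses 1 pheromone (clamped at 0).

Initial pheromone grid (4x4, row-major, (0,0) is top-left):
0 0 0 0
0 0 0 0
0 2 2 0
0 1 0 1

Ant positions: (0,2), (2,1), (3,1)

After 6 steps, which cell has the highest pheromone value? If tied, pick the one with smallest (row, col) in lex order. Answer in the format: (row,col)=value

Answer: (2,1)=8

Derivation:
Step 1: ant0:(0,2)->E->(0,3) | ant1:(2,1)->E->(2,2) | ant2:(3,1)->N->(2,1)
  grid max=3 at (2,1)
Step 2: ant0:(0,3)->S->(1,3) | ant1:(2,2)->W->(2,1) | ant2:(2,1)->E->(2,2)
  grid max=4 at (2,1)
Step 3: ant0:(1,3)->N->(0,3) | ant1:(2,1)->E->(2,2) | ant2:(2,2)->W->(2,1)
  grid max=5 at (2,1)
Step 4: ant0:(0,3)->S->(1,3) | ant1:(2,2)->W->(2,1) | ant2:(2,1)->E->(2,2)
  grid max=6 at (2,1)
Step 5: ant0:(1,3)->N->(0,3) | ant1:(2,1)->E->(2,2) | ant2:(2,2)->W->(2,1)
  grid max=7 at (2,1)
Step 6: ant0:(0,3)->S->(1,3) | ant1:(2,2)->W->(2,1) | ant2:(2,1)->E->(2,2)
  grid max=8 at (2,1)
Final grid:
  0 0 0 0
  0 0 0 1
  0 8 8 0
  0 0 0 0
Max pheromone 8 at (2,1)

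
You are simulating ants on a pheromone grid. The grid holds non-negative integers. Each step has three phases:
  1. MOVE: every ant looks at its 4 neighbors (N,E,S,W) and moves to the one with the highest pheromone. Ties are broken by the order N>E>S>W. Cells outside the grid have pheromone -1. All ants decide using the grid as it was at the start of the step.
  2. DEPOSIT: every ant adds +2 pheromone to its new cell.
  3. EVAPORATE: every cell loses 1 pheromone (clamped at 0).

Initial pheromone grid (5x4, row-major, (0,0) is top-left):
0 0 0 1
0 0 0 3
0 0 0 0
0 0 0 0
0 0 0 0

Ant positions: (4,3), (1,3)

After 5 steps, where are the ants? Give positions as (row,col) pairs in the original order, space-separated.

Step 1: ant0:(4,3)->N->(3,3) | ant1:(1,3)->N->(0,3)
  grid max=2 at (0,3)
Step 2: ant0:(3,3)->N->(2,3) | ant1:(0,3)->S->(1,3)
  grid max=3 at (1,3)
Step 3: ant0:(2,3)->N->(1,3) | ant1:(1,3)->N->(0,3)
  grid max=4 at (1,3)
Step 4: ant0:(1,3)->N->(0,3) | ant1:(0,3)->S->(1,3)
  grid max=5 at (1,3)
Step 5: ant0:(0,3)->S->(1,3) | ant1:(1,3)->N->(0,3)
  grid max=6 at (1,3)

(1,3) (0,3)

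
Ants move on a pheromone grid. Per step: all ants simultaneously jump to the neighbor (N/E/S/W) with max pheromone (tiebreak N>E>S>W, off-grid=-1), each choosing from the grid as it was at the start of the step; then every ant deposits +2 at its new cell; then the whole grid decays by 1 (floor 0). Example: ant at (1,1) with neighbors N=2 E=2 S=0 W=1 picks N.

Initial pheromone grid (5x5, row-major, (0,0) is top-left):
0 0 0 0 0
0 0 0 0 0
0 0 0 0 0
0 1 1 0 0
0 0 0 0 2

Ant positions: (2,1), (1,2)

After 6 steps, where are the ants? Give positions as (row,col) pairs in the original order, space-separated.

Step 1: ant0:(2,1)->S->(3,1) | ant1:(1,2)->N->(0,2)
  grid max=2 at (3,1)
Step 2: ant0:(3,1)->N->(2,1) | ant1:(0,2)->E->(0,3)
  grid max=1 at (0,3)
Step 3: ant0:(2,1)->S->(3,1) | ant1:(0,3)->E->(0,4)
  grid max=2 at (3,1)
Step 4: ant0:(3,1)->N->(2,1) | ant1:(0,4)->S->(1,4)
  grid max=1 at (1,4)
Step 5: ant0:(2,1)->S->(3,1) | ant1:(1,4)->N->(0,4)
  grid max=2 at (3,1)
Step 6: ant0:(3,1)->N->(2,1) | ant1:(0,4)->S->(1,4)
  grid max=1 at (1,4)

(2,1) (1,4)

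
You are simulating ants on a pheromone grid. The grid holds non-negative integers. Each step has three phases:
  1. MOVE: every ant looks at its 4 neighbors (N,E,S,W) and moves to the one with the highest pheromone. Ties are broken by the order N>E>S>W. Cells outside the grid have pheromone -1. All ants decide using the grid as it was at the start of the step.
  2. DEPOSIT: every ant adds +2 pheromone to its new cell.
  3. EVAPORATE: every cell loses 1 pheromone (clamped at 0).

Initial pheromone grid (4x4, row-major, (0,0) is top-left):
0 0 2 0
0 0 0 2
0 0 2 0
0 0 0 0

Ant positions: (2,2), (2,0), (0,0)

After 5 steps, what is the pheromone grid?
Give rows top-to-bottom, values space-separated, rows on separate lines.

After step 1: ants at (1,2),(1,0),(0,1)
  0 1 1 0
  1 0 1 1
  0 0 1 0
  0 0 0 0
After step 2: ants at (0,2),(0,0),(0,2)
  1 0 4 0
  0 0 0 0
  0 0 0 0
  0 0 0 0
After step 3: ants at (0,3),(0,1),(0,3)
  0 1 3 3
  0 0 0 0
  0 0 0 0
  0 0 0 0
After step 4: ants at (0,2),(0,2),(0,2)
  0 0 8 2
  0 0 0 0
  0 0 0 0
  0 0 0 0
After step 5: ants at (0,3),(0,3),(0,3)
  0 0 7 7
  0 0 0 0
  0 0 0 0
  0 0 0 0

0 0 7 7
0 0 0 0
0 0 0 0
0 0 0 0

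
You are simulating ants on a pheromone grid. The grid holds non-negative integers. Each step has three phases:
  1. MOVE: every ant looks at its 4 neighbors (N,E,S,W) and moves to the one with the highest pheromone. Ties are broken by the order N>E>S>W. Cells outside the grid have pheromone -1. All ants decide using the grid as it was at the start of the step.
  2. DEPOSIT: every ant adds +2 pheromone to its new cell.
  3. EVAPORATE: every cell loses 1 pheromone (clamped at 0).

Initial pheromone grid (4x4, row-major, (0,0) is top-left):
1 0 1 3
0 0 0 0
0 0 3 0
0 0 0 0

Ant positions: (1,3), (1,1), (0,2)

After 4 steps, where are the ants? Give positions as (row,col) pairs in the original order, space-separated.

Step 1: ant0:(1,3)->N->(0,3) | ant1:(1,1)->N->(0,1) | ant2:(0,2)->E->(0,3)
  grid max=6 at (0,3)
Step 2: ant0:(0,3)->S->(1,3) | ant1:(0,1)->E->(0,2) | ant2:(0,3)->S->(1,3)
  grid max=5 at (0,3)
Step 3: ant0:(1,3)->N->(0,3) | ant1:(0,2)->E->(0,3) | ant2:(1,3)->N->(0,3)
  grid max=10 at (0,3)
Step 4: ant0:(0,3)->S->(1,3) | ant1:(0,3)->S->(1,3) | ant2:(0,3)->S->(1,3)
  grid max=9 at (0,3)

(1,3) (1,3) (1,3)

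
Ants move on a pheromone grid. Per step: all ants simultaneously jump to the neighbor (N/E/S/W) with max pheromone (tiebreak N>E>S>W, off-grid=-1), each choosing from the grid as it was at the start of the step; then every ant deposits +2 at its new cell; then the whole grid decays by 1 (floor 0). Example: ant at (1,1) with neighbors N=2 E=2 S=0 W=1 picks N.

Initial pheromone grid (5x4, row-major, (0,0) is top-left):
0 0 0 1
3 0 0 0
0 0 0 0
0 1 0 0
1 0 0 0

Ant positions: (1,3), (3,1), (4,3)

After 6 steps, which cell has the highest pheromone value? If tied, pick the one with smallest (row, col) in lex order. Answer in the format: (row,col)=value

Answer: (0,3)=5

Derivation:
Step 1: ant0:(1,3)->N->(0,3) | ant1:(3,1)->N->(2,1) | ant2:(4,3)->N->(3,3)
  grid max=2 at (0,3)
Step 2: ant0:(0,3)->S->(1,3) | ant1:(2,1)->N->(1,1) | ant2:(3,3)->N->(2,3)
  grid max=1 at (0,3)
Step 3: ant0:(1,3)->N->(0,3) | ant1:(1,1)->W->(1,0) | ant2:(2,3)->N->(1,3)
  grid max=2 at (0,3)
Step 4: ant0:(0,3)->S->(1,3) | ant1:(1,0)->N->(0,0) | ant2:(1,3)->N->(0,3)
  grid max=3 at (0,3)
Step 5: ant0:(1,3)->N->(0,3) | ant1:(0,0)->S->(1,0) | ant2:(0,3)->S->(1,3)
  grid max=4 at (0,3)
Step 6: ant0:(0,3)->S->(1,3) | ant1:(1,0)->N->(0,0) | ant2:(1,3)->N->(0,3)
  grid max=5 at (0,3)
Final grid:
  1 0 0 5
  1 0 0 5
  0 0 0 0
  0 0 0 0
  0 0 0 0
Max pheromone 5 at (0,3)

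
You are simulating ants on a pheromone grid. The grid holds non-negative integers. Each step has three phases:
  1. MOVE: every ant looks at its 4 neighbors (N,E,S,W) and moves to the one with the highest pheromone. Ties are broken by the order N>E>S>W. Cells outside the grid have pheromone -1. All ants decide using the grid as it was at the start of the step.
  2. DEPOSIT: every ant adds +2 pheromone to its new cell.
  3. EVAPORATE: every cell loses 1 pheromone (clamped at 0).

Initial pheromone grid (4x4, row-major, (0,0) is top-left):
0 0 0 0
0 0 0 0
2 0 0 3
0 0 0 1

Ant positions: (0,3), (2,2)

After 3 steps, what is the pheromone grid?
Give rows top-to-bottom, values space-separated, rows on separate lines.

After step 1: ants at (1,3),(2,3)
  0 0 0 0
  0 0 0 1
  1 0 0 4
  0 0 0 0
After step 2: ants at (2,3),(1,3)
  0 0 0 0
  0 0 0 2
  0 0 0 5
  0 0 0 0
After step 3: ants at (1,3),(2,3)
  0 0 0 0
  0 0 0 3
  0 0 0 6
  0 0 0 0

0 0 0 0
0 0 0 3
0 0 0 6
0 0 0 0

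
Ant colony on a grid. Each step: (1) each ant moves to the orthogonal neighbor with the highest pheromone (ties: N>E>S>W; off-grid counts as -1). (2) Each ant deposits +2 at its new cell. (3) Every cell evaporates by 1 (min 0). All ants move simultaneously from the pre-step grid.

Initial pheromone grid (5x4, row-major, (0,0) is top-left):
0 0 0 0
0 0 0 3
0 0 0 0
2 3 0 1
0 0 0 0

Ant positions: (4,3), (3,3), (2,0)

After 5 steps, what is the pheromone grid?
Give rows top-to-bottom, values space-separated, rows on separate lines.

After step 1: ants at (3,3),(2,3),(3,0)
  0 0 0 0
  0 0 0 2
  0 0 0 1
  3 2 0 2
  0 0 0 0
After step 2: ants at (2,3),(1,3),(3,1)
  0 0 0 0
  0 0 0 3
  0 0 0 2
  2 3 0 1
  0 0 0 0
After step 3: ants at (1,3),(2,3),(3,0)
  0 0 0 0
  0 0 0 4
  0 0 0 3
  3 2 0 0
  0 0 0 0
After step 4: ants at (2,3),(1,3),(3,1)
  0 0 0 0
  0 0 0 5
  0 0 0 4
  2 3 0 0
  0 0 0 0
After step 5: ants at (1,3),(2,3),(3,0)
  0 0 0 0
  0 0 0 6
  0 0 0 5
  3 2 0 0
  0 0 0 0

0 0 0 0
0 0 0 6
0 0 0 5
3 2 0 0
0 0 0 0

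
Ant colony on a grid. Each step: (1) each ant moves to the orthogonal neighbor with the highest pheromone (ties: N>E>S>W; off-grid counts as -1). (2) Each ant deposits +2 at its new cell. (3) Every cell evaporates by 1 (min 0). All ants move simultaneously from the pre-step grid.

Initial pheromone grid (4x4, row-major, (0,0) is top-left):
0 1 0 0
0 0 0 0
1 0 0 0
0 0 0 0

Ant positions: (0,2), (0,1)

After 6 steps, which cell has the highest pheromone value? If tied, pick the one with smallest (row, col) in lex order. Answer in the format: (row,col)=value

Answer: (0,1)=7

Derivation:
Step 1: ant0:(0,2)->W->(0,1) | ant1:(0,1)->E->(0,2)
  grid max=2 at (0,1)
Step 2: ant0:(0,1)->E->(0,2) | ant1:(0,2)->W->(0,1)
  grid max=3 at (0,1)
Step 3: ant0:(0,2)->W->(0,1) | ant1:(0,1)->E->(0,2)
  grid max=4 at (0,1)
Step 4: ant0:(0,1)->E->(0,2) | ant1:(0,2)->W->(0,1)
  grid max=5 at (0,1)
Step 5: ant0:(0,2)->W->(0,1) | ant1:(0,1)->E->(0,2)
  grid max=6 at (0,1)
Step 6: ant0:(0,1)->E->(0,2) | ant1:(0,2)->W->(0,1)
  grid max=7 at (0,1)
Final grid:
  0 7 6 0
  0 0 0 0
  0 0 0 0
  0 0 0 0
Max pheromone 7 at (0,1)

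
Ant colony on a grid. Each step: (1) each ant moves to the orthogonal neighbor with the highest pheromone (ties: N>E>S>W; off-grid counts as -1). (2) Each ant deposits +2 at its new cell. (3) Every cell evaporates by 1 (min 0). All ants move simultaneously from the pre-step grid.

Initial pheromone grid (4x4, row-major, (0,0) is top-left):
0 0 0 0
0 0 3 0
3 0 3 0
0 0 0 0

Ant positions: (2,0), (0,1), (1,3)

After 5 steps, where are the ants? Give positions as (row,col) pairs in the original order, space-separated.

Step 1: ant0:(2,0)->N->(1,0) | ant1:(0,1)->E->(0,2) | ant2:(1,3)->W->(1,2)
  grid max=4 at (1,2)
Step 2: ant0:(1,0)->S->(2,0) | ant1:(0,2)->S->(1,2) | ant2:(1,2)->S->(2,2)
  grid max=5 at (1,2)
Step 3: ant0:(2,0)->N->(1,0) | ant1:(1,2)->S->(2,2) | ant2:(2,2)->N->(1,2)
  grid max=6 at (1,2)
Step 4: ant0:(1,0)->S->(2,0) | ant1:(2,2)->N->(1,2) | ant2:(1,2)->S->(2,2)
  grid max=7 at (1,2)
Step 5: ant0:(2,0)->N->(1,0) | ant1:(1,2)->S->(2,2) | ant2:(2,2)->N->(1,2)
  grid max=8 at (1,2)

(1,0) (2,2) (1,2)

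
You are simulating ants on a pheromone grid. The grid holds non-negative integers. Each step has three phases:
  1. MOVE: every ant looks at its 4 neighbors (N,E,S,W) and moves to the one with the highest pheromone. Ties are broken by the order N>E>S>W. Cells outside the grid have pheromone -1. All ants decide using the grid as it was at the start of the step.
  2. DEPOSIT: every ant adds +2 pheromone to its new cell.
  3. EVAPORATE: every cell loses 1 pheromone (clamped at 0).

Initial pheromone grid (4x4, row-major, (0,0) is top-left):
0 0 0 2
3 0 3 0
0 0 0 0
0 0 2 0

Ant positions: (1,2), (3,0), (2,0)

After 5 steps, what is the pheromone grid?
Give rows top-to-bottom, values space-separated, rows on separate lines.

After step 1: ants at (0,2),(2,0),(1,0)
  0 0 1 1
  4 0 2 0
  1 0 0 0
  0 0 1 0
After step 2: ants at (1,2),(1,0),(2,0)
  0 0 0 0
  5 0 3 0
  2 0 0 0
  0 0 0 0
After step 3: ants at (0,2),(2,0),(1,0)
  0 0 1 0
  6 0 2 0
  3 0 0 0
  0 0 0 0
After step 4: ants at (1,2),(1,0),(2,0)
  0 0 0 0
  7 0 3 0
  4 0 0 0
  0 0 0 0
After step 5: ants at (0,2),(2,0),(1,0)
  0 0 1 0
  8 0 2 0
  5 0 0 0
  0 0 0 0

0 0 1 0
8 0 2 0
5 0 0 0
0 0 0 0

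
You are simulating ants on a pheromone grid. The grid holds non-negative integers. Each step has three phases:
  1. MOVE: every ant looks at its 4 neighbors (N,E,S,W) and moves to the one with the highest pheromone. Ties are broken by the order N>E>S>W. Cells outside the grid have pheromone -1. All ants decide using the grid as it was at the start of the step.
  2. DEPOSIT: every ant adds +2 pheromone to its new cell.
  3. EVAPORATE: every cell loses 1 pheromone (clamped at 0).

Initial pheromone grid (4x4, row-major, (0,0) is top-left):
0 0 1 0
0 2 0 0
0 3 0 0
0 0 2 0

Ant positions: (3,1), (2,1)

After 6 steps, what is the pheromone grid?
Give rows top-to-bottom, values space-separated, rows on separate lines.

After step 1: ants at (2,1),(1,1)
  0 0 0 0
  0 3 0 0
  0 4 0 0
  0 0 1 0
After step 2: ants at (1,1),(2,1)
  0 0 0 0
  0 4 0 0
  0 5 0 0
  0 0 0 0
After step 3: ants at (2,1),(1,1)
  0 0 0 0
  0 5 0 0
  0 6 0 0
  0 0 0 0
After step 4: ants at (1,1),(2,1)
  0 0 0 0
  0 6 0 0
  0 7 0 0
  0 0 0 0
After step 5: ants at (2,1),(1,1)
  0 0 0 0
  0 7 0 0
  0 8 0 0
  0 0 0 0
After step 6: ants at (1,1),(2,1)
  0 0 0 0
  0 8 0 0
  0 9 0 0
  0 0 0 0

0 0 0 0
0 8 0 0
0 9 0 0
0 0 0 0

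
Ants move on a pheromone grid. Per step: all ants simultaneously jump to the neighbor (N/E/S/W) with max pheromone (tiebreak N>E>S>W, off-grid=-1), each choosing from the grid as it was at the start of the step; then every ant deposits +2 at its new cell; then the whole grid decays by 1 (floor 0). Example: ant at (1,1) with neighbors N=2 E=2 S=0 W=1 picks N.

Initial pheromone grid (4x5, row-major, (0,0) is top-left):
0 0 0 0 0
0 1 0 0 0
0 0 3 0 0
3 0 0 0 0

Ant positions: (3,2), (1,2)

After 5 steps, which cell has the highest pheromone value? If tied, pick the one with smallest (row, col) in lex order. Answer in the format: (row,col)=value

Step 1: ant0:(3,2)->N->(2,2) | ant1:(1,2)->S->(2,2)
  grid max=6 at (2,2)
Step 2: ant0:(2,2)->N->(1,2) | ant1:(2,2)->N->(1,2)
  grid max=5 at (2,2)
Step 3: ant0:(1,2)->S->(2,2) | ant1:(1,2)->S->(2,2)
  grid max=8 at (2,2)
Step 4: ant0:(2,2)->N->(1,2) | ant1:(2,2)->N->(1,2)
  grid max=7 at (2,2)
Step 5: ant0:(1,2)->S->(2,2) | ant1:(1,2)->S->(2,2)
  grid max=10 at (2,2)
Final grid:
  0 0 0 0 0
  0 0 4 0 0
  0 0 10 0 0
  0 0 0 0 0
Max pheromone 10 at (2,2)

Answer: (2,2)=10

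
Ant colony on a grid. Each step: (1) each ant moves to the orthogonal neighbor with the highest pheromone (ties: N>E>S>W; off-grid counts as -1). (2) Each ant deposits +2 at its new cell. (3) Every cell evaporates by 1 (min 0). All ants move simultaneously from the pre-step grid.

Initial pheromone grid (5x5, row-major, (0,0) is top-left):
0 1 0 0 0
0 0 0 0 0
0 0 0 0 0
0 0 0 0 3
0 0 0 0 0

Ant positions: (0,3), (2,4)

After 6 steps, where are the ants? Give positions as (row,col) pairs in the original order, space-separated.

Step 1: ant0:(0,3)->E->(0,4) | ant1:(2,4)->S->(3,4)
  grid max=4 at (3,4)
Step 2: ant0:(0,4)->S->(1,4) | ant1:(3,4)->N->(2,4)
  grid max=3 at (3,4)
Step 3: ant0:(1,4)->S->(2,4) | ant1:(2,4)->S->(3,4)
  grid max=4 at (3,4)
Step 4: ant0:(2,4)->S->(3,4) | ant1:(3,4)->N->(2,4)
  grid max=5 at (3,4)
Step 5: ant0:(3,4)->N->(2,4) | ant1:(2,4)->S->(3,4)
  grid max=6 at (3,4)
Step 6: ant0:(2,4)->S->(3,4) | ant1:(3,4)->N->(2,4)
  grid max=7 at (3,4)

(3,4) (2,4)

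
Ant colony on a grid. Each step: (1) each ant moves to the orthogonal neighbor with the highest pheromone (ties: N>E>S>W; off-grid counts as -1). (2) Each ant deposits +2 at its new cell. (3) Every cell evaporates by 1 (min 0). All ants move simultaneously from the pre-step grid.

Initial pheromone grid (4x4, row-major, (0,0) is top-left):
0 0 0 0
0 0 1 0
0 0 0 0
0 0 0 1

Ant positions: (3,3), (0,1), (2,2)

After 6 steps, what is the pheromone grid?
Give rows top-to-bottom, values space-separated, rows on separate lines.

After step 1: ants at (2,3),(0,2),(1,2)
  0 0 1 0
  0 0 2 0
  0 0 0 1
  0 0 0 0
After step 2: ants at (1,3),(1,2),(0,2)
  0 0 2 0
  0 0 3 1
  0 0 0 0
  0 0 0 0
After step 3: ants at (1,2),(0,2),(1,2)
  0 0 3 0
  0 0 6 0
  0 0 0 0
  0 0 0 0
After step 4: ants at (0,2),(1,2),(0,2)
  0 0 6 0
  0 0 7 0
  0 0 0 0
  0 0 0 0
After step 5: ants at (1,2),(0,2),(1,2)
  0 0 7 0
  0 0 10 0
  0 0 0 0
  0 0 0 0
After step 6: ants at (0,2),(1,2),(0,2)
  0 0 10 0
  0 0 11 0
  0 0 0 0
  0 0 0 0

0 0 10 0
0 0 11 0
0 0 0 0
0 0 0 0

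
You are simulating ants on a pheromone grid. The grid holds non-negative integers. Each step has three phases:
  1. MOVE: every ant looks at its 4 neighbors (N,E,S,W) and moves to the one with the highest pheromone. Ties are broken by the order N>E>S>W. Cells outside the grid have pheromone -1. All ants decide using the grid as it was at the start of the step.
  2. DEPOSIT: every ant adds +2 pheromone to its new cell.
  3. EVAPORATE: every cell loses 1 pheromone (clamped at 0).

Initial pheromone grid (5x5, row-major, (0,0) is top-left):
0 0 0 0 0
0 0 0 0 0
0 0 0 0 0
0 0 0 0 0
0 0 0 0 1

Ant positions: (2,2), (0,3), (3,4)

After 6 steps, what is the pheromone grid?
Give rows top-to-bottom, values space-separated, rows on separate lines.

After step 1: ants at (1,2),(0,4),(4,4)
  0 0 0 0 1
  0 0 1 0 0
  0 0 0 0 0
  0 0 0 0 0
  0 0 0 0 2
After step 2: ants at (0,2),(1,4),(3,4)
  0 0 1 0 0
  0 0 0 0 1
  0 0 0 0 0
  0 0 0 0 1
  0 0 0 0 1
After step 3: ants at (0,3),(0,4),(4,4)
  0 0 0 1 1
  0 0 0 0 0
  0 0 0 0 0
  0 0 0 0 0
  0 0 0 0 2
After step 4: ants at (0,4),(0,3),(3,4)
  0 0 0 2 2
  0 0 0 0 0
  0 0 0 0 0
  0 0 0 0 1
  0 0 0 0 1
After step 5: ants at (0,3),(0,4),(4,4)
  0 0 0 3 3
  0 0 0 0 0
  0 0 0 0 0
  0 0 0 0 0
  0 0 0 0 2
After step 6: ants at (0,4),(0,3),(3,4)
  0 0 0 4 4
  0 0 0 0 0
  0 0 0 0 0
  0 0 0 0 1
  0 0 0 0 1

0 0 0 4 4
0 0 0 0 0
0 0 0 0 0
0 0 0 0 1
0 0 0 0 1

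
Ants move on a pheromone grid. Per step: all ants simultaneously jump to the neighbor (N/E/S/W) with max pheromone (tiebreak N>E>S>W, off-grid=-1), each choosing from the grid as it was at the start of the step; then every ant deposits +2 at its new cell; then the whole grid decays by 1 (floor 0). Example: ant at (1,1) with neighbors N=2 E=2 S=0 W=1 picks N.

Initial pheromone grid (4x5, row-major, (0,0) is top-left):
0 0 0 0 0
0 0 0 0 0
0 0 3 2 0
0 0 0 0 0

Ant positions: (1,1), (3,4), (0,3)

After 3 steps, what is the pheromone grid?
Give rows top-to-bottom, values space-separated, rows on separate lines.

After step 1: ants at (0,1),(2,4),(0,4)
  0 1 0 0 1
  0 0 0 0 0
  0 0 2 1 1
  0 0 0 0 0
After step 2: ants at (0,2),(2,3),(1,4)
  0 0 1 0 0
  0 0 0 0 1
  0 0 1 2 0
  0 0 0 0 0
After step 3: ants at (0,3),(2,2),(0,4)
  0 0 0 1 1
  0 0 0 0 0
  0 0 2 1 0
  0 0 0 0 0

0 0 0 1 1
0 0 0 0 0
0 0 2 1 0
0 0 0 0 0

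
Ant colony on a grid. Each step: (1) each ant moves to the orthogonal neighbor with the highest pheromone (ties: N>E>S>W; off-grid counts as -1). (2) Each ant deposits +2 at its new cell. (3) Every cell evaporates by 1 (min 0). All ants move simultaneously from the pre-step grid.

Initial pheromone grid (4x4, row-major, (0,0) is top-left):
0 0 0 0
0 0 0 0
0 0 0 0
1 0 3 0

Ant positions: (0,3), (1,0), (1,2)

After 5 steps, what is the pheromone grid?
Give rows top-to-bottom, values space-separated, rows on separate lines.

After step 1: ants at (1,3),(0,0),(0,2)
  1 0 1 0
  0 0 0 1
  0 0 0 0
  0 0 2 0
After step 2: ants at (0,3),(0,1),(0,3)
  0 1 0 3
  0 0 0 0
  0 0 0 0
  0 0 1 0
After step 3: ants at (1,3),(0,2),(1,3)
  0 0 1 2
  0 0 0 3
  0 0 0 0
  0 0 0 0
After step 4: ants at (0,3),(0,3),(0,3)
  0 0 0 7
  0 0 0 2
  0 0 0 0
  0 0 0 0
After step 5: ants at (1,3),(1,3),(1,3)
  0 0 0 6
  0 0 0 7
  0 0 0 0
  0 0 0 0

0 0 0 6
0 0 0 7
0 0 0 0
0 0 0 0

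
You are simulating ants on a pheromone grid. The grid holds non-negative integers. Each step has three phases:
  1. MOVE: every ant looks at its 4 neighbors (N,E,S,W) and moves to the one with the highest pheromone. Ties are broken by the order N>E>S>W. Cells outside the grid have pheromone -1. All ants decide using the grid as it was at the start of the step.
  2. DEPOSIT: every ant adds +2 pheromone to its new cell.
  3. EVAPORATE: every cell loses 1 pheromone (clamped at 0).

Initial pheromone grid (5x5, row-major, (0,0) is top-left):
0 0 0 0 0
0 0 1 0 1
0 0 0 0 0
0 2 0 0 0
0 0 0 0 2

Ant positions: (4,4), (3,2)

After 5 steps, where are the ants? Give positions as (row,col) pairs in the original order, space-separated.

Step 1: ant0:(4,4)->N->(3,4) | ant1:(3,2)->W->(3,1)
  grid max=3 at (3,1)
Step 2: ant0:(3,4)->S->(4,4) | ant1:(3,1)->N->(2,1)
  grid max=2 at (3,1)
Step 3: ant0:(4,4)->N->(3,4) | ant1:(2,1)->S->(3,1)
  grid max=3 at (3,1)
Step 4: ant0:(3,4)->S->(4,4) | ant1:(3,1)->N->(2,1)
  grid max=2 at (3,1)
Step 5: ant0:(4,4)->N->(3,4) | ant1:(2,1)->S->(3,1)
  grid max=3 at (3,1)

(3,4) (3,1)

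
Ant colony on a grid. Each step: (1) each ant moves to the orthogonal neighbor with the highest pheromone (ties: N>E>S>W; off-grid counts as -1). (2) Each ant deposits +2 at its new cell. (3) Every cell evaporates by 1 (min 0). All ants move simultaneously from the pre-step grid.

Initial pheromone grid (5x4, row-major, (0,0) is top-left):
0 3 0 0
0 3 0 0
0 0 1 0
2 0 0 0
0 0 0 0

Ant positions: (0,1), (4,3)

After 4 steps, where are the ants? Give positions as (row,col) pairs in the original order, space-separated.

Step 1: ant0:(0,1)->S->(1,1) | ant1:(4,3)->N->(3,3)
  grid max=4 at (1,1)
Step 2: ant0:(1,1)->N->(0,1) | ant1:(3,3)->N->(2,3)
  grid max=3 at (0,1)
Step 3: ant0:(0,1)->S->(1,1) | ant1:(2,3)->N->(1,3)
  grid max=4 at (1,1)
Step 4: ant0:(1,1)->N->(0,1) | ant1:(1,3)->N->(0,3)
  grid max=3 at (0,1)

(0,1) (0,3)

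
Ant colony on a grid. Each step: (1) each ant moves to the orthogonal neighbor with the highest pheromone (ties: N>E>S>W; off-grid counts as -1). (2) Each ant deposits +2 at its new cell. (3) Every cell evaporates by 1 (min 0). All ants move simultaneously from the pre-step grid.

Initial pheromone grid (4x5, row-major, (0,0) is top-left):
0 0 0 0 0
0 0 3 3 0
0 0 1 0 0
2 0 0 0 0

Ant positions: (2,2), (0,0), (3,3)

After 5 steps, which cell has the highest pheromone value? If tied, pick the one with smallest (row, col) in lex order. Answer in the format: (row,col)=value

Step 1: ant0:(2,2)->N->(1,2) | ant1:(0,0)->E->(0,1) | ant2:(3,3)->N->(2,3)
  grid max=4 at (1,2)
Step 2: ant0:(1,2)->E->(1,3) | ant1:(0,1)->E->(0,2) | ant2:(2,3)->N->(1,3)
  grid max=5 at (1,3)
Step 3: ant0:(1,3)->W->(1,2) | ant1:(0,2)->S->(1,2) | ant2:(1,3)->W->(1,2)
  grid max=8 at (1,2)
Step 4: ant0:(1,2)->E->(1,3) | ant1:(1,2)->E->(1,3) | ant2:(1,2)->E->(1,3)
  grid max=9 at (1,3)
Step 5: ant0:(1,3)->W->(1,2) | ant1:(1,3)->W->(1,2) | ant2:(1,3)->W->(1,2)
  grid max=12 at (1,2)
Final grid:
  0 0 0 0 0
  0 0 12 8 0
  0 0 0 0 0
  0 0 0 0 0
Max pheromone 12 at (1,2)

Answer: (1,2)=12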